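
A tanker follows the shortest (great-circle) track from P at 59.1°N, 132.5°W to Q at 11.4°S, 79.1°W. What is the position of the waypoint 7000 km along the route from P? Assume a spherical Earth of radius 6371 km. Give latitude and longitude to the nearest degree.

≈ 6°N, 87°W

The haversine formula gives a central angle δ ≈ 1.440 rad (82.5°) between the endpoints. The total great-circle distance is δ·R ≈ 1.440 × 6371 ≈ 9173 km, so the target fraction is f = 7000/9173 ≈ 0.763.
Interpolate at f ≈ 0.763 with slerp weights a = sin((1−f)δ)/sin δ ≈ 0.337, b = sin(fδ)/sin δ ≈ 0.898.
p = a·p₁ + b·p₂ ≈ (0.049, -0.992, 0.112); φ = arcsin(p_z) ≈ 6.43°, λ = atan2(p_y, p_x) ≈ -87.15°.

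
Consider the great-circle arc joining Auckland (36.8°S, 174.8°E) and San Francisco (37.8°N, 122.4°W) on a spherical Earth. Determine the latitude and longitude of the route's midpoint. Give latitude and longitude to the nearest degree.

≈ 1°N, 154°W

Convert each endpoint to a unit vector on the sphere (x = cos φ cos λ, y = cos φ sin λ, z = sin φ).
The central angle between the endpoints is δ = arccos(p₁·p₂) ≈ 1.649 rad (94.5°).
Interpolate at f = 1/2 with slerp weights a = sin((1−f)δ)/sin δ ≈ 0.736, b = sin(fδ)/sin δ ≈ 0.736.
p = a·p₁ + b·p₂ ≈ (-0.899, -0.438, 0.010); φ = arcsin(p_z) ≈ 0.59°, λ = atan2(p_y, p_x) ≈ -154.03°.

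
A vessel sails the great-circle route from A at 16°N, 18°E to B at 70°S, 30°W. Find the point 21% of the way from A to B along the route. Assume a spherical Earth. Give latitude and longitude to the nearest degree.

The haversine formula gives a central angle δ ≈ 1.610 rad (92.2°) between the endpoints.
Interpolate at f = 0.21 with slerp weights a = sin((1−f)δ)/sin δ ≈ 0.956, b = sin(fδ)/sin δ ≈ 0.332.
p = a·p₁ + b·p₂ ≈ (0.973, 0.227, -0.048); φ = arcsin(p_z) ≈ -2.77°, λ = atan2(p_y, p_x) ≈ 13.15°.

≈ 3°S, 13°E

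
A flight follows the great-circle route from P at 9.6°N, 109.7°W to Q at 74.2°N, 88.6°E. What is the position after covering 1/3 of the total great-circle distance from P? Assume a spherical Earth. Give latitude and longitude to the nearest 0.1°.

From cos δ = sin φ₁ sin φ₂ + cos φ₁ cos φ₂ cos Δλ, the central angle is δ ≈ 1.665 rad (95.4°).
Interpolate at f = 1/3 with slerp weights a = sin((1−f)δ)/sin δ ≈ 0.900, b = sin(fδ)/sin δ ≈ 0.529.
p = a·p₁ + b·p₂ ≈ (-0.296, -0.691, 0.659); φ = arcsin(p_z) ≈ 41.26°, λ = atan2(p_y, p_x) ≈ -113.15°.

≈ 41.3°N, 113.2°W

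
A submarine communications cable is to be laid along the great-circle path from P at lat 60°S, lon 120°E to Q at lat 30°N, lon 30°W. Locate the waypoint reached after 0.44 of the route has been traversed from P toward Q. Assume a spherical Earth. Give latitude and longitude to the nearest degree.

Convert each endpoint to a unit vector on the sphere (x = cos φ cos λ, y = cos φ sin λ, z = sin φ).
The central angle between the endpoints is δ = arccos(p₁·p₂) ≈ 2.512 rad (143.9°).
Interpolate at f = 0.44 with slerp weights a = sin((1−f)δ)/sin δ ≈ 1.674, b = sin(fδ)/sin δ ≈ 1.517.
p = a·p₁ + b·p₂ ≈ (0.719, 0.068, -0.692); φ = arcsin(p_z) ≈ -43.78°, λ = atan2(p_y, p_x) ≈ 5.43°.

≈ lat 44°S, lon 5°E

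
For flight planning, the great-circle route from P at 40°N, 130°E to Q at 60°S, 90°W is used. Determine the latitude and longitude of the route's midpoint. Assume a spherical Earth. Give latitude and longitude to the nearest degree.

Convert each endpoint to a unit vector on the sphere (x = cos φ cos λ, y = cos φ sin λ, z = sin φ).
The central angle between the endpoints is δ = arccos(p₁·p₂) ≈ 2.587 rad (148.2°).
Interpolate at f = 1/2 with slerp weights a = sin((1−f)δ)/sin δ ≈ 1.826, b = sin(fδ)/sin δ ≈ 1.826.
p = a·p₁ + b·p₂ ≈ (-0.899, 0.159, -0.408); φ = arcsin(p_z) ≈ -24.06°, λ = atan2(p_y, p_x) ≈ 170.00°.

≈ 24°S, 170°E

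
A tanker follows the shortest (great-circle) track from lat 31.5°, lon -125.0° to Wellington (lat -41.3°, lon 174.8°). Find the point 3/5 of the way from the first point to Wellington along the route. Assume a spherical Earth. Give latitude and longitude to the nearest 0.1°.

The haversine formula gives a central angle δ ≈ 1.597 rad (91.5°) between the endpoints.
Interpolate at f = 3/5 with slerp weights a = sin((1−f)δ)/sin δ ≈ 0.597, b = sin(fδ)/sin δ ≈ 0.819.
p = a·p₁ + b·p₂ ≈ (-0.904, -0.361, -0.229); φ = arcsin(p_z) ≈ -13.21°, λ = atan2(p_y, p_x) ≈ -158.24°.

≈ lat -13.2°, lon -158.2°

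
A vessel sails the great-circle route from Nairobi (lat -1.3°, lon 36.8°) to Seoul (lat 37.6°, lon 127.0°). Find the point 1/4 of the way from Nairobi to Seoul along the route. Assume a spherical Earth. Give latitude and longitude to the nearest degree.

The haversine formula gives a central angle δ ≈ 1.587 rad (91.0°) between the endpoints.
Interpolate at f = 1/4 with slerp weights a = sin((1−f)δ)/sin δ ≈ 0.929, b = sin(fδ)/sin δ ≈ 0.387.
p = a·p₁ + b·p₂ ≈ (0.559, 0.801, 0.215); φ = arcsin(p_z) ≈ 12.40°, λ = atan2(p_y, p_x) ≈ 55.08°.

≈ lat 12°, lon 55°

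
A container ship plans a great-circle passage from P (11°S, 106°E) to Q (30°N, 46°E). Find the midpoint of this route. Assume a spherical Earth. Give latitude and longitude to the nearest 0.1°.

≈ (10.9°N, 78.1°E)

Write both endpoints as unit vectors p₁, p₂ with components (cos φ cos λ, cos φ sin λ, sin φ).
The central angle between the endpoints is δ = arccos(p₁·p₂) ≈ 1.235 rad (70.8°).
Interpolate at f = 1/2 with slerp weights a = sin((1−f)δ)/sin δ ≈ 0.613, b = sin(fδ)/sin δ ≈ 0.613.
p = a·p₁ + b·p₂ ≈ (0.203, 0.961, 0.190); φ = arcsin(p_z) ≈ 10.93°, λ = atan2(p_y, p_x) ≈ 78.07°.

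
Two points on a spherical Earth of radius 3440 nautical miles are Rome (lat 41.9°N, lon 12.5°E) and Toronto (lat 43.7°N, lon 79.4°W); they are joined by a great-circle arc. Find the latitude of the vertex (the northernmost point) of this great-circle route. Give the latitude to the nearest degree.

The great circle lies in the plane with unit normal n̂ = (p₁ × p₂)/|p₁ × p₂|.
Here n̂_z ≈ -0.600; the vertex latitude is φ_max = arccos|n̂_z| ≈ 53.1°.
Check via Clairaut: cos φ_max = |cos φ₁| · sin C = cos(41.9°)·sin(53.7°) ≈ 0.600, again giving ≈ 53.1°.

≈ 53°N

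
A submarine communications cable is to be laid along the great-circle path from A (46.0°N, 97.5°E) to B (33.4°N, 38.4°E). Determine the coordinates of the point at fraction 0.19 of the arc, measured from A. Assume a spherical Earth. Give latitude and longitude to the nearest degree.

Convert each endpoint to a unit vector on the sphere (x = cos φ cos λ, y = cos φ sin λ, z = sin φ).
The central angle between the endpoints is δ = arccos(p₁·p₂) ≈ 0.804 rad (46.1°).
Interpolate at f = 0.19 with slerp weights a = sin((1−f)δ)/sin δ ≈ 0.842, b = sin(fδ)/sin δ ≈ 0.211.
p = a·p₁ + b·p₂ ≈ (0.062, 0.689, 0.722); φ = arcsin(p_z) ≈ 46.21°, λ = atan2(p_y, p_x) ≈ 84.87°.

≈ (46°N, 85°E)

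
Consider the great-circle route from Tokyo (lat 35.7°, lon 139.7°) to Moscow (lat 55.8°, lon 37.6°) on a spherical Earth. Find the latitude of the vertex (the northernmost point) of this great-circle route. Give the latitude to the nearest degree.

≈ 61°

The great circle lies in the plane with unit normal n̂ = (p₁ × p₂)/|p₁ × p₂|.
Here n̂_z ≈ -0.484; the vertex latitude is φ_max = arccos|n̂_z| ≈ 61.1°.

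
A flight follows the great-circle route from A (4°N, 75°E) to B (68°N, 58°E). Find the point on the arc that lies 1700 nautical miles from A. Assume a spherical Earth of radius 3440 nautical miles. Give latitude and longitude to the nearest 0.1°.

Convert each endpoint to a unit vector on the sphere (x = cos φ cos λ, y = cos φ sin λ, z = sin φ).
The central angle between the endpoints is δ = arccos(p₁·p₂) ≈ 1.135 rad (65.0°). The total great-circle distance is δ·R ≈ 1.135 × 3440 ≈ 3905 nmi, so the target fraction is f = 1700/3905 ≈ 0.435.
Interpolate at f ≈ 0.435 with slerp weights a = sin((1−f)δ)/sin δ ≈ 0.660, b = sin(fδ)/sin δ ≈ 0.523.
p = a·p₁ + b·p₂ ≈ (0.274, 0.802, 0.531); φ = arcsin(p_z) ≈ 32.08°, λ = atan2(p_y, p_x) ≈ 71.12°.

≈ (32.1°N, 71.1°E)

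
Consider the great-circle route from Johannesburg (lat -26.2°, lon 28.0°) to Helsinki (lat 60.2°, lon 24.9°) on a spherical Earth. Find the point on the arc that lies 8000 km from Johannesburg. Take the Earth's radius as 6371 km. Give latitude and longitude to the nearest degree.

≈ lat 46°, lon 26°

The haversine formula gives a central angle δ ≈ 1.509 rad (86.4°) between the endpoints. The total great-circle distance is δ·R ≈ 1.509 × 6371 ≈ 9611 km, so the target fraction is f = 8000/9611 ≈ 0.832.
Interpolate at f ≈ 0.832 with slerp weights a = sin((1−f)δ)/sin δ ≈ 0.251, b = sin(fδ)/sin δ ≈ 0.953.
p = a·p₁ + b·p₂ ≈ (0.628, 0.305, 0.716); φ = arcsin(p_z) ≈ 45.72°, λ = atan2(p_y, p_x) ≈ 25.90°.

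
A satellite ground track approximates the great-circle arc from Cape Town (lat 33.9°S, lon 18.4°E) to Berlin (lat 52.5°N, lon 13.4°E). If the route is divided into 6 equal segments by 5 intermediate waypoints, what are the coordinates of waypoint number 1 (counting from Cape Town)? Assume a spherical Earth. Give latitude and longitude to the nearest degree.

≈ lat 19°S, lon 18°E

The haversine formula gives a central angle δ ≈ 1.510 rad (86.5°) between the endpoints.
Interpolate at f = 1/6 with slerp weights a = sin((1−f)δ)/sin δ ≈ 0.953, b = sin(fδ)/sin δ ≈ 0.249.
p = a·p₁ + b·p₂ ≈ (0.899, 0.285, -0.334); φ = arcsin(p_z) ≈ -19.50°, λ = atan2(p_y, p_x) ≈ 17.60°.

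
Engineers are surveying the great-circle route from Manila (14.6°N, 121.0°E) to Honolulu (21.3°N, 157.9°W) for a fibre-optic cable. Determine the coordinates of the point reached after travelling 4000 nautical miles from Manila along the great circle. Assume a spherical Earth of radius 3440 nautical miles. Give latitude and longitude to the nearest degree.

Write both endpoints as unit vectors p₁, p₂ with components (cos φ cos λ, cos φ sin λ, sin φ).
The central angle between the endpoints is δ = arccos(p₁·p₂) ≈ 1.338 rad (76.6°). The total great-circle distance is δ·R ≈ 1.338 × 3440 ≈ 4601 nmi, so the target fraction is f = 4000/4601 ≈ 0.869.
Interpolate at f ≈ 0.869 with slerp weights a = sin((1−f)δ)/sin δ ≈ 0.179, b = sin(fδ)/sin δ ≈ 0.943.
p = a·p₁ + b·p₂ ≈ (-0.904, -0.182, 0.388); φ = arcsin(p_z) ≈ 22.82°, λ = atan2(p_y, p_x) ≈ -168.59°.

≈ 23°N, 169°W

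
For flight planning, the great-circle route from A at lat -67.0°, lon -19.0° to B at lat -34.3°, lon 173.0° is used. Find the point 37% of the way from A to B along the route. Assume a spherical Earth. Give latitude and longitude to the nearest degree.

≈ lat -83°, lon -158°

Write both endpoints as unit vectors p₁, p₂ with components (cos φ cos λ, cos φ sin λ, sin φ).
The central angle between the endpoints is δ = arccos(p₁·p₂) ≈ 1.366 rad (78.3°).
Interpolate at f = 0.37 with slerp weights a = sin((1−f)δ)/sin δ ≈ 0.775, b = sin(fδ)/sin δ ≈ 0.495.
p = a·p₁ + b·p₂ ≈ (-0.119, -0.049, -0.992); φ = arcsin(p_z) ≈ -82.59°, λ = atan2(p_y, p_x) ≈ -157.80°.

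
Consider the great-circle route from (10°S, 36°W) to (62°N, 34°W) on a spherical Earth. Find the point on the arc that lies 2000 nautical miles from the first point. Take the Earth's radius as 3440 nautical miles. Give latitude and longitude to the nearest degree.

≈ (23°N, 35°W)

Write both endpoints as unit vectors p₁, p₂ with components (cos φ cos λ, cos φ sin λ, sin φ).
The central angle between the endpoints is δ = arccos(p₁·p₂) ≈ 1.257 rad (72.0°). The total great-circle distance is δ·R ≈ 1.257 × 3440 ≈ 4324 nmi, so the target fraction is f = 2000/4324 ≈ 0.463.
Interpolate at f ≈ 0.463 with slerp weights a = sin((1−f)δ)/sin δ ≈ 0.657, b = sin(fδ)/sin δ ≈ 0.577.
p = a·p₁ + b·p₂ ≈ (0.749, -0.532, 0.396); φ = arcsin(p_z) ≈ 23.31°, λ = atan2(p_y, p_x) ≈ -35.41°.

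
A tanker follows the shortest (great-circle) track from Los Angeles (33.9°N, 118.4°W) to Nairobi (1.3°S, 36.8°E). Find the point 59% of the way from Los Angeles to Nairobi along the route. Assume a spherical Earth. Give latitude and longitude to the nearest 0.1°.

≈ (44.1°N, 2.6°W)

Write both endpoints as unit vectors p₁, p₂ with components (cos φ cos λ, cos φ sin λ, sin φ).
The central angle between the endpoints is δ = arccos(p₁·p₂) ≈ 2.443 rad (140.0°).
Interpolate at f = 0.59 with slerp weights a = sin((1−f)δ)/sin δ ≈ 1.310, b = sin(fδ)/sin δ ≈ 1.542.
p = a·p₁ + b·p₂ ≈ (0.717, -0.033, 0.696); φ = arcsin(p_z) ≈ 44.09°, λ = atan2(p_y, p_x) ≈ -2.63°.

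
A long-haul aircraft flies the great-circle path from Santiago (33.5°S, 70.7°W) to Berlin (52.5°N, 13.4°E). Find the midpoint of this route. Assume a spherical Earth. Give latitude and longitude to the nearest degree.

The haversine formula gives a central angle δ ≈ 1.967 rad (112.7°) between the endpoints.
Interpolate at f = 1/2 with slerp weights a = sin((1−f)δ)/sin δ ≈ 0.902, b = sin(fδ)/sin δ ≈ 0.902.
p = a·p₁ + b·p₂ ≈ (0.783, -0.583, 0.218); φ = arcsin(p_z) ≈ 12.58°, λ = atan2(p_y, p_x) ≈ -36.66°.

≈ 13°N, 37°W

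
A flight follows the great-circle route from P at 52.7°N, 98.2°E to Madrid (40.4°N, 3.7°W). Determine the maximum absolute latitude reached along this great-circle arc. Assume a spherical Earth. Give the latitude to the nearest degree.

≈ 60°N

The great circle lies in the plane with unit normal n̂ = (p₁ × p₂)/|p₁ × p₂|.
Here n̂_z ≈ -0.498; the vertex latitude is φ_max = arccos|n̂_z| ≈ 60.2°.
Check via Clairaut: cos φ_max = |cos φ₁| · sin C = cos(52.7°)·sin(55.2°) ≈ 0.498, again giving ≈ 60.2°.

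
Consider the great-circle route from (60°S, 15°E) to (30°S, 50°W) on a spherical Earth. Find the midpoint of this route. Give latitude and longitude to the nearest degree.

Convert each endpoint to a unit vector on the sphere (x = cos φ cos λ, y = cos φ sin λ, z = sin φ).
The central angle between the endpoints is δ = arccos(p₁·p₂) ≈ 0.907 rad (52.0°).
Interpolate at f = 1/2 with slerp weights a = sin((1−f)δ)/sin δ ≈ 0.556, b = sin(fδ)/sin δ ≈ 0.556.
p = a·p₁ + b·p₂ ≈ (0.578, -0.297, -0.760); φ = arcsin(p_z) ≈ -49.45°, λ = atan2(p_y, p_x) ≈ -27.19°.

≈ (49°S, 27°W)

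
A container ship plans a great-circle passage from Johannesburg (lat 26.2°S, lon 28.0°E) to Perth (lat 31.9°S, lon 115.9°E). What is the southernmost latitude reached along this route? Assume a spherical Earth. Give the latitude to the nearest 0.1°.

The great circle lies in the plane with unit normal n̂ = (p₁ × p₂)/|p₁ × p₂|.
Here n̂_z ≈ +0.789; the vertex latitude is φ_max = arccos|n̂_z| ≈ 37.9°.
Check via Clairaut: cos φ_max = |cos φ₁| · sin C = cos(26.2°)·sin(118.5°) ≈ 0.789, again giving ≈ 37.9°.

≈ 37.9°S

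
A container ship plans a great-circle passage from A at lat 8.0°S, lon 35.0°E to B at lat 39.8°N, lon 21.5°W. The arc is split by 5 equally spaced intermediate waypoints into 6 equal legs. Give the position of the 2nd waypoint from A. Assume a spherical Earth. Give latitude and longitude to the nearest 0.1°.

Write both endpoints as unit vectors p₁, p₂ with components (cos φ cos λ, cos φ sin λ, sin φ).
The central angle between the endpoints is δ = arccos(p₁·p₂) ≈ 1.234 rad (70.7°).
Interpolate at f = 2/6 with slerp weights a = sin((1−f)δ)/sin δ ≈ 0.777, b = sin(fδ)/sin δ ≈ 0.424.
p = a·p₁ + b·p₂ ≈ (0.933, 0.322, 0.163); φ = arcsin(p_z) ≈ 9.38°, λ = atan2(p_y, p_x) ≈ 19.04°.

≈ lat 9.4°N, lon 19.0°E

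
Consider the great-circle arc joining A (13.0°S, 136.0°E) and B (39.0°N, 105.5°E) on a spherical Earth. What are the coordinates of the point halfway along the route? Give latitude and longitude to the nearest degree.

Write both endpoints as unit vectors p₁, p₂ with components (cos φ cos λ, cos φ sin λ, sin φ).
The central angle between the endpoints is δ = arccos(p₁·p₂) ≈ 1.035 rad (59.3°).
Interpolate at f = 1/2 with slerp weights a = sin((1−f)δ)/sin δ ≈ 0.575, b = sin(fδ)/sin δ ≈ 0.575.
p = a·p₁ + b·p₂ ≈ (-0.523, 0.820, 0.233); φ = arcsin(p_z) ≈ 13.45°, λ = atan2(p_y, p_x) ≈ 122.51°.

≈ (13°N, 123°E)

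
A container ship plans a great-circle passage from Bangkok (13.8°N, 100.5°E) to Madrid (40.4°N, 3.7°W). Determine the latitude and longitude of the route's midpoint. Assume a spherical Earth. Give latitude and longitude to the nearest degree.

Convert each endpoint to a unit vector on the sphere (x = cos φ cos λ, y = cos φ sin λ, z = sin φ).
The central angle between the endpoints is δ = arccos(p₁·p₂) ≈ 1.598 rad (91.5°).
Interpolate at f = 1/2 with slerp weights a = sin((1−f)δ)/sin δ ≈ 0.717, b = sin(fδ)/sin δ ≈ 0.717.
p = a·p₁ + b·p₂ ≈ (0.418, 0.649, 0.636); φ = arcsin(p_z) ≈ 39.46°, λ = atan2(p_y, p_x) ≈ 57.23°.

≈ 39°N, 57°E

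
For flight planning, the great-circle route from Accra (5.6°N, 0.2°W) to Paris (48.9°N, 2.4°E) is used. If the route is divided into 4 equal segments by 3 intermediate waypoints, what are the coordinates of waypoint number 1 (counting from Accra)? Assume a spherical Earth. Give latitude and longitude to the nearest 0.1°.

≈ 16.4°N, 0.3°E

Write both endpoints as unit vectors p₁, p₂ with components (cos φ cos λ, cos φ sin λ, sin φ).
The central angle between the endpoints is δ = arccos(p₁·p₂) ≈ 0.757 rad (43.4°).
Interpolate at f = 1/4 with slerp weights a = sin((1−f)δ)/sin δ ≈ 0.783, b = sin(fδ)/sin δ ≈ 0.274.
p = a·p₁ + b·p₂ ≈ (0.959, 0.005, 0.283); φ = arcsin(p_z) ≈ 16.43°, λ = atan2(p_y, p_x) ≈ 0.29°.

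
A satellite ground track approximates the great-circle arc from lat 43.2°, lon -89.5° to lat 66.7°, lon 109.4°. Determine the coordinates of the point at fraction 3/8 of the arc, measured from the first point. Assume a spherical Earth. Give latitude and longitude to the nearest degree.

≈ lat 69°, lon -99°

The haversine formula gives a central angle δ ≈ 1.207 rad (69.1°) between the endpoints.
Interpolate at f = 3/8 with slerp weights a = sin((1−f)δ)/sin δ ≈ 0.733, b = sin(fδ)/sin δ ≈ 0.468.
p = a·p₁ + b·p₂ ≈ (-0.057, -0.360, 0.931); φ = arcsin(p_z) ≈ 68.65°, λ = atan2(p_y, p_x) ≈ -98.98°.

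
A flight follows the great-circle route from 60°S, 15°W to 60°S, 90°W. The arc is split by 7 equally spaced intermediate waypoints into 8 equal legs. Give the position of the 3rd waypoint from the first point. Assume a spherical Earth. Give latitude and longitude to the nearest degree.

Convert each endpoint to a unit vector on the sphere (x = cos φ cos λ, y = cos φ sin λ, z = sin φ).
The central angle between the endpoints is δ = arccos(p₁·p₂) ≈ 0.619 rad (35.4°).
Interpolate at f = 3/8 with slerp weights a = sin((1−f)δ)/sin δ ≈ 0.650, b = sin(fδ)/sin δ ≈ 0.396.
p = a·p₁ + b·p₂ ≈ (0.314, -0.282, -0.906); φ = arcsin(p_z) ≈ -65.02°, λ = atan2(p_y, p_x) ≈ -41.96°.

≈ 65°S, 42°W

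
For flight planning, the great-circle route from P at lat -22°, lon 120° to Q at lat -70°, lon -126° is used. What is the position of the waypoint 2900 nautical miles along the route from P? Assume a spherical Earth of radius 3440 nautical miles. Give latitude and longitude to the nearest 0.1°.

≈ lat -64.8°, lon 154.2°

Write both endpoints as unit vectors p₁, p₂ with components (cos φ cos λ, cos φ sin λ, sin φ).
The central angle between the endpoints is δ = arccos(p₁·p₂) ≈ 1.346 rad (77.1°). The total great-circle distance is δ·R ≈ 1.346 × 3440 ≈ 4630 nmi, so the target fraction is f = 2900/4630 ≈ 0.626.
Interpolate at f ≈ 0.626 with slerp weights a = sin((1−f)δ)/sin δ ≈ 0.494, b = sin(fδ)/sin δ ≈ 0.766.
p = a·p₁ + b·p₂ ≈ (-0.383, 0.185, -0.905); φ = arcsin(p_z) ≈ -64.82°, λ = atan2(p_y, p_x) ≈ 154.22°.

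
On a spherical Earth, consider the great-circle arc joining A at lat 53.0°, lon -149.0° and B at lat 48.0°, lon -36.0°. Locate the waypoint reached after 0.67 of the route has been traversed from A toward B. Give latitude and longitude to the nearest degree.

≈ lat 62°, lon -64°

Convert each endpoint to a unit vector on the sphere (x = cos φ cos λ, y = cos φ sin λ, z = sin φ).
The central angle between the endpoints is δ = arccos(p₁·p₂) ≈ 1.119 rad (64.1°).
Interpolate at f = 0.67 with slerp weights a = sin((1−f)δ)/sin δ ≈ 0.401, b = sin(fδ)/sin δ ≈ 0.758.
p = a·p₁ + b·p₂ ≈ (0.203, -0.422, 0.883); φ = arcsin(p_z) ≈ 62.06°, λ = atan2(p_y, p_x) ≈ -64.32°.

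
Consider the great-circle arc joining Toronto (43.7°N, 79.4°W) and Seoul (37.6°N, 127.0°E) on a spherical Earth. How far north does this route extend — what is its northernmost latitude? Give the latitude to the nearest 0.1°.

≈ 75.2°N

The great circle lies in the plane with unit normal n̂ = (p₁ × p₂)/|p₁ × p₂|.
Here n̂_z ≈ -0.256; the vertex latitude is φ_max = arccos|n̂_z| ≈ 75.2°.
Check via Clairaut: cos φ_max = |cos φ₁| · sin C = cos(43.7°)·sin(20.7°) ≈ 0.256, again giving ≈ 75.2°.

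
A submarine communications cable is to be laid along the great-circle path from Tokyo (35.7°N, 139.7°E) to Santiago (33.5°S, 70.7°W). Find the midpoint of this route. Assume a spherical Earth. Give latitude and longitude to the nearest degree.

≈ 4°N, 143°W

Write both endpoints as unit vectors p₁, p₂ with components (cos φ cos λ, cos φ sin λ, sin φ).
The central angle between the endpoints is δ = arccos(p₁·p₂) ≈ 2.705 rad (155.0°).
Interpolate at f = 1/2 with slerp weights a = sin((1−f)δ)/sin δ ≈ 2.308, b = sin(fδ)/sin δ ≈ 2.308.
p = a·p₁ + b·p₂ ≈ (-0.793, -0.604, 0.073); φ = arcsin(p_z) ≈ 4.18°, λ = atan2(p_y, p_x) ≈ -142.71°.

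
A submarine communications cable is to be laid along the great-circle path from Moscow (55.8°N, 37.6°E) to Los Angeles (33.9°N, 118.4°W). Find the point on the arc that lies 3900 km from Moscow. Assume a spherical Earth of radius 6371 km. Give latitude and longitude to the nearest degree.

Convert each endpoint to a unit vector on the sphere (x = cos φ cos λ, y = cos φ sin λ, z = sin φ).
The central angle between the endpoints is δ = arccos(p₁·p₂) ≈ 1.536 rad (88.0°). The total great-circle distance is δ·R ≈ 1.536 × 6371 ≈ 9784 km, so the target fraction is f = 3900/9784 ≈ 0.399.
Interpolate at f ≈ 0.399 with slerp weights a = sin((1−f)δ)/sin δ ≈ 0.798, b = sin(fδ)/sin δ ≈ 0.575.
p = a·p₁ + b·p₂ ≈ (0.128, -0.146, 0.981); φ = arcsin(p_z) ≈ 78.78°, λ = atan2(p_y, p_x) ≈ -48.66°.

≈ 79°N, 49°W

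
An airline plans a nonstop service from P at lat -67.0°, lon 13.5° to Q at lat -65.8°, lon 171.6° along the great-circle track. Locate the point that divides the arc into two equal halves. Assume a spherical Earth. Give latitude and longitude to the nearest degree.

≈ lat -85°, lon 100°

Convert each endpoint to a unit vector on the sphere (x = cos φ cos λ, y = cos φ sin λ, z = sin φ).
The central angle between the endpoints is δ = arccos(p₁·p₂) ≈ 0.808 rad (46.3°).
Interpolate at f = 1/2 with slerp weights a = sin((1−f)δ)/sin δ ≈ 0.544, b = sin(fδ)/sin δ ≈ 0.544.
p = a·p₁ + b·p₂ ≈ (-0.014, 0.082, -0.997); φ = arcsin(p_z) ≈ -85.22°, λ = atan2(p_y, p_x) ≈ 99.61°.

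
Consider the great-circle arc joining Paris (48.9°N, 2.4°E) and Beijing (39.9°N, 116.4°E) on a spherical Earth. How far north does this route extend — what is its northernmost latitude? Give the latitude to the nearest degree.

≈ 61°N

The great circle lies in the plane with unit normal n̂ = (p₁ × p₂)/|p₁ × p₂|.
Here n̂_z ≈ +0.480; the vertex latitude is φ_max = arccos|n̂_z| ≈ 61.3°.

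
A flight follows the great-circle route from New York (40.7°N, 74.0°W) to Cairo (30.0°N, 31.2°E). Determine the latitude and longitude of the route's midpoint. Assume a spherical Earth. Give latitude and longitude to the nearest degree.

From cos δ = sin φ₁ sin φ₂ + cos φ₁ cos φ₂ cos Δλ, the central angle is δ ≈ 1.416 rad (81.1°).
Interpolate at f = 1/2 with slerp weights a = sin((1−f)δ)/sin δ ≈ 0.658, b = sin(fδ)/sin δ ≈ 0.658.
p = a·p₁ + b·p₂ ≈ (0.625, -0.184, 0.758); φ = arcsin(p_z) ≈ 49.32°, λ = atan2(p_y, p_x) ≈ -16.43°.

≈ 49°N, 16°W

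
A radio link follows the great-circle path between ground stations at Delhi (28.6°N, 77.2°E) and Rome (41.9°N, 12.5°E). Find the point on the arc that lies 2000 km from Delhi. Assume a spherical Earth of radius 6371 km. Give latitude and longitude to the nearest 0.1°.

Convert each endpoint to a unit vector on the sphere (x = cos φ cos λ, y = cos φ sin λ, z = sin φ).
The central angle between the endpoints is δ = arccos(p₁·p₂) ≈ 0.929 rad (53.2°). The total great-circle distance is δ·R ≈ 0.929 × 6371 ≈ 5916 km, so the target fraction is f = 2000/5916 ≈ 0.338.
Interpolate at f ≈ 0.338 with slerp weights a = sin((1−f)δ)/sin δ ≈ 0.720, b = sin(fδ)/sin δ ≈ 0.386.
p = a·p₁ + b·p₂ ≈ (0.420, 0.679, 0.602); φ = arcsin(p_z) ≈ 37.03°, λ = atan2(p_y, p_x) ≈ 58.23°.

≈ 37.0°N, 58.2°E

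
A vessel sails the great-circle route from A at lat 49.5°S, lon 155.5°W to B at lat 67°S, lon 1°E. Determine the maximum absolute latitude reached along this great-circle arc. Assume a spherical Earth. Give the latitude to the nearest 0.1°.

The great circle lies in the plane with unit normal n̂ = (p₁ × p₂)/|p₁ × p₂|.
Here n̂_z ≈ +0.114; the vertex latitude is φ_max = arccos|n̂_z| ≈ 83.4°.
Check via Clairaut: cos φ_max = |cos φ₁| · sin C = cos(49.5°)·sin(169.9°) ≈ 0.114, again giving ≈ 83.4°.

≈ 83.4°S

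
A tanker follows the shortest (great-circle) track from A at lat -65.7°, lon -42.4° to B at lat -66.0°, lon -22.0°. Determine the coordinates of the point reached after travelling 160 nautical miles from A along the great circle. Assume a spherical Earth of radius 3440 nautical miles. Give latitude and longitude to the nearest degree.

≈ lat -66°, lon -36°

From cos δ = sin φ₁ sin φ₂ + cos φ₁ cos φ₂ cos Δλ, the central angle is δ ≈ 0.145 rad (8.3°). The total great-circle distance is δ·R ≈ 0.145 × 3440 ≈ 499 nmi, so the target fraction is f = 160/499 ≈ 0.321.
Interpolate at f ≈ 0.321 with slerp weights a = sin((1−f)δ)/sin δ ≈ 0.681, b = sin(fδ)/sin δ ≈ 0.322.
p = a·p₁ + b·p₂ ≈ (0.328, -0.238, -0.914); φ = arcsin(p_z) ≈ -66.09°, λ = atan2(p_y, p_x) ≈ -35.94°.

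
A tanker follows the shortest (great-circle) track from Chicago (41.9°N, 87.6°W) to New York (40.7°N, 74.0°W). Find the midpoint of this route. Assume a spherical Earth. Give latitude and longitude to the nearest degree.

Convert each endpoint to a unit vector on the sphere (x = cos φ cos λ, y = cos φ sin λ, z = sin φ).
The central angle between the endpoints is δ = arccos(p₁·p₂) ≈ 0.179 rad (10.3°).
Interpolate at f = 1/2 with slerp weights a = sin((1−f)δ)/sin δ ≈ 0.502, b = sin(fδ)/sin δ ≈ 0.502.
p = a·p₁ + b·p₂ ≈ (0.121, -0.739, 0.663); φ = arcsin(p_z) ≈ 41.50°, λ = atan2(p_y, p_x) ≈ -80.74°.

≈ (42°N, 81°W)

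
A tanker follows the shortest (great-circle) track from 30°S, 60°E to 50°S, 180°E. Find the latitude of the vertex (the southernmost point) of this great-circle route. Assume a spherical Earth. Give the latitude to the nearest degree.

≈ 61°S

The great circle lies in the plane with unit normal n̂ = (p₁ × p₂)/|p₁ × p₂|.
Here n̂_z ≈ +0.485; the vertex latitude is φ_max = arccos|n̂_z| ≈ 61.0°.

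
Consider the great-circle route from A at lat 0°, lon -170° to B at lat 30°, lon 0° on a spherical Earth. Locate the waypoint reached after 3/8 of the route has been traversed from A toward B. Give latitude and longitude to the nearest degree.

≈ lat 52°, lon -147°

Write both endpoints as unit vectors p₁, p₂ with components (cos φ cos λ, cos φ sin λ, sin φ).
The central angle between the endpoints is δ = arccos(p₁·p₂) ≈ 2.592 rad (148.5°).
Interpolate at f = 3/8 with slerp weights a = sin((1−f)δ)/sin δ ≈ 1.913, b = sin(fδ)/sin δ ≈ 1.582.
p = a·p₁ + b·p₂ ≈ (-0.514, -0.332, 0.791); φ = arcsin(p_z) ≈ 52.28°, λ = atan2(p_y, p_x) ≈ -147.11°.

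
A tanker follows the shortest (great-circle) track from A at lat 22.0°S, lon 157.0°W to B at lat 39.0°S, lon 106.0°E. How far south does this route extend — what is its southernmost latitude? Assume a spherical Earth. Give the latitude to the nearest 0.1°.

≈ 43.7°S

The great circle lies in the plane with unit normal n̂ = (p₁ × p₂)/|p₁ × p₂|.
Here n̂_z ≈ -0.723; the vertex latitude is φ_max = arccos|n̂_z| ≈ 43.7°.
Check via Clairaut: cos φ_max = |cos φ₁| · sin C = cos(22.0°)·sin(128.7°) ≈ 0.723, again giving ≈ 43.7°.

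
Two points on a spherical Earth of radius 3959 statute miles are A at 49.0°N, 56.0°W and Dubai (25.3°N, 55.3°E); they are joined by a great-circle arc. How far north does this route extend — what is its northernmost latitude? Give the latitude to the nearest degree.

≈ 56°N

The great circle lies in the plane with unit normal n̂ = (p₁ × p₂)/|p₁ × p₂|.
Here n̂_z ≈ +0.556; the vertex latitude is φ_max = arccos|n̂_z| ≈ 56.2°.
Check via Clairaut: cos φ_max = |cos φ₁| · sin C = cos(49.0°)·sin(57.9°) ≈ 0.556, again giving ≈ 56.2°.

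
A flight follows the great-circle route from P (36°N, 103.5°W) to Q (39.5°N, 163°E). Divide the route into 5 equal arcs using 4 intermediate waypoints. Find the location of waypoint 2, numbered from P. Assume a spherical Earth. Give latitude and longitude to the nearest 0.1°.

≈ (47.6°N, 138.4°W)

The haversine formula gives a central angle δ ≈ 1.228 rad (70.4°) between the endpoints.
Interpolate at f = 2/5 with slerp weights a = sin((1−f)δ)/sin δ ≈ 0.714, b = sin(fδ)/sin δ ≈ 0.501.
p = a·p₁ + b·p₂ ≈ (-0.504, -0.448, 0.738); φ = arcsin(p_z) ≈ 47.56°, λ = atan2(p_y, p_x) ≈ -138.37°.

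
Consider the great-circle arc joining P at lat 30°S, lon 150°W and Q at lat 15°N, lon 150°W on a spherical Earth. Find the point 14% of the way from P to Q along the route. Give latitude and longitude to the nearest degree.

≈ lat 24°S, lon 150°W

From cos δ = sin φ₁ sin φ₂ + cos φ₁ cos φ₂ cos Δλ, the central angle is δ ≈ 0.785 rad (45.0°).
Interpolate at f = 0.14 with slerp weights a = sin((1−f)δ)/sin δ ≈ 0.884, b = sin(fδ)/sin δ ≈ 0.155.
p = a·p₁ + b·p₂ ≈ (-0.793, -0.458, -0.402); φ = arcsin(p_z) ≈ -23.70°, λ = atan2(p_y, p_x) ≈ -150.00°.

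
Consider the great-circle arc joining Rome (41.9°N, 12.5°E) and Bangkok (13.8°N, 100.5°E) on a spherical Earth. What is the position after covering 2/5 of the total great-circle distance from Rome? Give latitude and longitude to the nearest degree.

The haversine formula gives a central angle δ ≈ 1.385 rad (79.4°) between the endpoints.
Interpolate at f = 2/5 with slerp weights a = sin((1−f)δ)/sin δ ≈ 0.752, b = sin(fδ)/sin δ ≈ 0.535.
p = a·p₁ + b·p₂ ≈ (0.451, 0.632, 0.630); φ = arcsin(p_z) ≈ 39.02°, λ = atan2(p_y, p_x) ≈ 54.47°.

≈ 39°N, 54°E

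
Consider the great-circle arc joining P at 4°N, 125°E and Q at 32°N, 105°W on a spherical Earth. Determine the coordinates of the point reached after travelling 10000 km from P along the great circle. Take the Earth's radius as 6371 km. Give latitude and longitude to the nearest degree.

≈ 41°N, 142°W

From cos δ = sin φ₁ sin φ₂ + cos φ₁ cos φ₂ cos Δλ, the central angle is δ ≈ 2.102 rad (120.5°). The total great-circle distance is δ·R ≈ 2.102 × 6371 ≈ 13394 km, so the target fraction is f = 10000/13394 ≈ 0.747.
Interpolate at f ≈ 0.747 with slerp weights a = sin((1−f)δ)/sin δ ≈ 0.589, b = sin(fδ)/sin δ ≈ 1.160.
p = a·p₁ + b·p₂ ≈ (-0.592, -0.469, 0.656); φ = arcsin(p_z) ≈ 40.98°, λ = atan2(p_y, p_x) ≈ -141.61°.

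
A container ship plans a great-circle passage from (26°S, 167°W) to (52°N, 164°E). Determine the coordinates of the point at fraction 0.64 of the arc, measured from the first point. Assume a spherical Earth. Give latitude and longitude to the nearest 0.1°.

The haversine formula gives a central angle δ ≈ 1.432 rad (82.0°) between the endpoints.
Interpolate at f = 0.64 with slerp weights a = sin((1−f)δ)/sin δ ≈ 0.498, b = sin(fδ)/sin δ ≈ 0.801.
p = a·p₁ + b·p₂ ≈ (-0.910, 0.035, 0.413); φ = arcsin(p_z) ≈ 24.40°, λ = atan2(p_y, p_x) ≈ 177.78°.

≈ (24.4°N, 177.8°E)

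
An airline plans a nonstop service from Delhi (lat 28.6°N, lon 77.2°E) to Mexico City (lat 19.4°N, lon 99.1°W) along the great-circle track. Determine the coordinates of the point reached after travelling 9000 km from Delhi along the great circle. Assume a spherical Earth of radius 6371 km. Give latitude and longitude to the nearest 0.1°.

≈ lat 70.0°N, lon 89.2°W

From cos δ = sin φ₁ sin φ₂ + cos φ₁ cos φ₂ cos Δλ, the central angle is δ ≈ 2.302 rad (131.9°). The total great-circle distance is δ·R ≈ 2.302 × 6371 ≈ 14663 km, so the target fraction is f = 9000/14663 ≈ 0.614.
Interpolate at f ≈ 0.614 with slerp weights a = sin((1−f)δ)/sin δ ≈ 1.043, b = sin(fδ)/sin δ ≈ 1.326.
p = a·p₁ + b·p₂ ≈ (0.005, -0.342, 0.940); φ = arcsin(p_z) ≈ 69.97°, λ = atan2(p_y, p_x) ≈ -89.17°.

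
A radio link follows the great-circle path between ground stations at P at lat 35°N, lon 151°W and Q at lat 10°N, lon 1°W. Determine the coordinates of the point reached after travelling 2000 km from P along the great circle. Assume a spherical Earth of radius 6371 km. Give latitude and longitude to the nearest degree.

Write both endpoints as unit vectors p₁, p₂ with components (cos φ cos λ, cos φ sin λ, sin φ).
The central angle between the endpoints is δ = arccos(p₁·p₂) ≈ 2.213 rad (126.8°). The total great-circle distance is δ·R ≈ 2.213 × 6371 ≈ 14100 km, so the target fraction is f = 2000/14100 ≈ 0.142.
Interpolate at f ≈ 0.142 with slerp weights a = sin((1−f)δ)/sin δ ≈ 1.182, b = sin(fδ)/sin δ ≈ 0.386.
p = a·p₁ + b·p₂ ≈ (-0.467, -0.476, 0.745); φ = arcsin(p_z) ≈ 48.16°, λ = atan2(p_y, p_x) ≈ -134.46°.

≈ lat 48°N, lon 134°W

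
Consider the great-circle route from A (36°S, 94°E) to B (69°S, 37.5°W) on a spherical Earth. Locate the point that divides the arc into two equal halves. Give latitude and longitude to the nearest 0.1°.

From cos δ = sin φ₁ sin φ₂ + cos φ₁ cos φ₂ cos Δλ, the central angle is δ ≈ 1.206 rad (69.1°).
Interpolate at f = 1/2 with slerp weights a = sin((1−f)δ)/sin δ ≈ 0.607, b = sin(fδ)/sin δ ≈ 0.607.
p = a·p₁ + b·p₂ ≈ (0.138, 0.358, -0.924); φ = arcsin(p_z) ≈ -67.46°, λ = atan2(p_y, p_x) ≈ 68.85°.

≈ (67.5°S, 68.8°E)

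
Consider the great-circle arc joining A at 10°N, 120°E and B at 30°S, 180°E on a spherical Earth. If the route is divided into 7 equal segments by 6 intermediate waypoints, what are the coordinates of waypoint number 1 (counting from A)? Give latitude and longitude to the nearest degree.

≈ 4°N, 128°E

From cos δ = sin φ₁ sin φ₂ + cos φ₁ cos φ₂ cos Δλ, the central angle is δ ≈ 1.224 rad (70.1°).
Interpolate at f = 1/7 with slerp weights a = sin((1−f)δ)/sin δ ≈ 0.922, b = sin(fδ)/sin δ ≈ 0.185.
p = a·p₁ + b·p₂ ≈ (-0.614, 0.786, 0.068); φ = arcsin(p_z) ≈ 3.88°, λ = atan2(p_y, p_x) ≈ 127.99°.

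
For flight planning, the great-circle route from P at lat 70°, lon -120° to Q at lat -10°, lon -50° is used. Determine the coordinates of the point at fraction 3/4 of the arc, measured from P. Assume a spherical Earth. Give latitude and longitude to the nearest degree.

The haversine formula gives a central angle δ ≈ 1.619 rad (92.7°) between the endpoints.
Interpolate at f = 3/4 with slerp weights a = sin((1−f)δ)/sin δ ≈ 0.394, b = sin(fδ)/sin δ ≈ 0.938.
p = a·p₁ + b·p₂ ≈ (0.526, -0.824, 0.208); φ = arcsin(p_z) ≈ 11.98°, λ = atan2(p_y, p_x) ≈ -57.44°.

≈ lat 12°, lon -57°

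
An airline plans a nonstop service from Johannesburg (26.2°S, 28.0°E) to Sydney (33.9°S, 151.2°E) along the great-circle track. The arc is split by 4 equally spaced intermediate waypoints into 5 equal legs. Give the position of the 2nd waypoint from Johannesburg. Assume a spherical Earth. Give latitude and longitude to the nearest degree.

≈ 48°S, 71°E

The haversine formula gives a central angle δ ≈ 1.733 rad (99.3°) between the endpoints.
Interpolate at f = 2/5 with slerp weights a = sin((1−f)δ)/sin δ ≈ 0.874, b = sin(fδ)/sin δ ≈ 0.648.
p = a·p₁ + b·p₂ ≈ (0.221, 0.627, -0.747); φ = arcsin(p_z) ≈ -48.33°, λ = atan2(p_y, p_x) ≈ 70.56°.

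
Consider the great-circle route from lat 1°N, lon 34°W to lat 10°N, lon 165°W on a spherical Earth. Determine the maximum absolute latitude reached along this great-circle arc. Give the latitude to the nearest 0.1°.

≈ 14.0°N

The great circle lies in the plane with unit normal n̂ = (p₁ × p₂)/|p₁ × p₂|.
Here n̂_z ≈ -0.970; the vertex latitude is φ_max = arccos|n̂_z| ≈ 14.0°.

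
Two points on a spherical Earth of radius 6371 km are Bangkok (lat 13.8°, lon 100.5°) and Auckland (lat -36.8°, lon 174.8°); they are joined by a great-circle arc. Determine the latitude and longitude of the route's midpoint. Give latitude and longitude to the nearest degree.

≈ lat -14°, lon 133°

The haversine formula gives a central angle δ ≈ 1.503 rad (86.1°) between the endpoints.
Interpolate at f = 1/2 with slerp weights a = sin((1−f)δ)/sin δ ≈ 0.684, b = sin(fδ)/sin δ ≈ 0.684.
p = a·p₁ + b·p₂ ≈ (-0.667, 0.703, -0.247); φ = arcsin(p_z) ≈ -14.28°, λ = atan2(p_y, p_x) ≈ 133.48°.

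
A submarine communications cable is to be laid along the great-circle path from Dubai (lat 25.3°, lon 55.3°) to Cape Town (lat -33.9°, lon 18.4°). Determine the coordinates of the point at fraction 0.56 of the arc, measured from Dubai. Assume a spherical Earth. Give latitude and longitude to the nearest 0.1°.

Convert each endpoint to a unit vector on the sphere (x = cos φ cos λ, y = cos φ sin λ, z = sin φ).
The central angle between the endpoints is δ = arccos(p₁·p₂) ≈ 1.201 rad (68.8°).
Interpolate at f = 0.56 with slerp weights a = sin((1−f)δ)/sin δ ≈ 0.541, b = sin(fδ)/sin δ ≈ 0.668.
p = a·p₁ + b·p₂ ≈ (0.804, 0.577, -0.142); φ = arcsin(p_z) ≈ -8.14°, λ = atan2(p_y, p_x) ≈ 35.65°.

≈ lat -8.1°, lon 35.6°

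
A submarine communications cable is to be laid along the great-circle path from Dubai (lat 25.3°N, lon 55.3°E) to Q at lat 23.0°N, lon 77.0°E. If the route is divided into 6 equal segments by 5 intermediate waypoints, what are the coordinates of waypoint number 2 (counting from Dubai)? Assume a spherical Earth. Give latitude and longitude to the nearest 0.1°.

≈ lat 24.9°N, lon 62.6°E

The haversine formula gives a central angle δ ≈ 0.348 rad (19.9°) between the endpoints.
Interpolate at f = 2/6 with slerp weights a = sin((1−f)δ)/sin δ ≈ 0.674, b = sin(fδ)/sin δ ≈ 0.339.
p = a·p₁ + b·p₂ ≈ (0.417, 0.806, 0.421); φ = arcsin(p_z) ≈ 24.88°, λ = atan2(p_y, p_x) ≈ 62.62°.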